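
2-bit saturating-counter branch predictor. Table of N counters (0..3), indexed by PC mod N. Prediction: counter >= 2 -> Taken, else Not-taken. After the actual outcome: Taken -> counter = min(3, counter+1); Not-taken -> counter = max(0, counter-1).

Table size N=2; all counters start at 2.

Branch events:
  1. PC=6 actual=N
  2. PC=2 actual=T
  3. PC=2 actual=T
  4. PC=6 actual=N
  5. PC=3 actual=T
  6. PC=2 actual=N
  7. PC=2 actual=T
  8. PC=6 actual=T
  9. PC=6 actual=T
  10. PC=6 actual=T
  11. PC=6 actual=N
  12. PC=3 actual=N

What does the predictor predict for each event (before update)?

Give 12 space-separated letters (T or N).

Ev 1: PC=6 idx=0 pred=T actual=N -> ctr[0]=1
Ev 2: PC=2 idx=0 pred=N actual=T -> ctr[0]=2
Ev 3: PC=2 idx=0 pred=T actual=T -> ctr[0]=3
Ev 4: PC=6 idx=0 pred=T actual=N -> ctr[0]=2
Ev 5: PC=3 idx=1 pred=T actual=T -> ctr[1]=3
Ev 6: PC=2 idx=0 pred=T actual=N -> ctr[0]=1
Ev 7: PC=2 idx=0 pred=N actual=T -> ctr[0]=2
Ev 8: PC=6 idx=0 pred=T actual=T -> ctr[0]=3
Ev 9: PC=6 idx=0 pred=T actual=T -> ctr[0]=3
Ev 10: PC=6 idx=0 pred=T actual=T -> ctr[0]=3
Ev 11: PC=6 idx=0 pred=T actual=N -> ctr[0]=2
Ev 12: PC=3 idx=1 pred=T actual=N -> ctr[1]=2

Answer: T N T T T T N T T T T T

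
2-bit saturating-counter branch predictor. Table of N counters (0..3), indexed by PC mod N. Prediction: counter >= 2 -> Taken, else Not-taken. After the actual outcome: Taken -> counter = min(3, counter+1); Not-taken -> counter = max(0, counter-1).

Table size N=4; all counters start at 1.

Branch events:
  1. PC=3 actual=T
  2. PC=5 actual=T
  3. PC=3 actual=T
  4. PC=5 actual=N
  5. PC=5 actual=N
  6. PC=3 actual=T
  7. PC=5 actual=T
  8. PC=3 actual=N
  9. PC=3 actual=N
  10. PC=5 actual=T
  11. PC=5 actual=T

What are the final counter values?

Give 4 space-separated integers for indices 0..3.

Answer: 1 3 1 1

Derivation:
Ev 1: PC=3 idx=3 pred=N actual=T -> ctr[3]=2
Ev 2: PC=5 idx=1 pred=N actual=T -> ctr[1]=2
Ev 3: PC=3 idx=3 pred=T actual=T -> ctr[3]=3
Ev 4: PC=5 idx=1 pred=T actual=N -> ctr[1]=1
Ev 5: PC=5 idx=1 pred=N actual=N -> ctr[1]=0
Ev 6: PC=3 idx=3 pred=T actual=T -> ctr[3]=3
Ev 7: PC=5 idx=1 pred=N actual=T -> ctr[1]=1
Ev 8: PC=3 idx=3 pred=T actual=N -> ctr[3]=2
Ev 9: PC=3 idx=3 pred=T actual=N -> ctr[3]=1
Ev 10: PC=5 idx=1 pred=N actual=T -> ctr[1]=2
Ev 11: PC=5 idx=1 pred=T actual=T -> ctr[1]=3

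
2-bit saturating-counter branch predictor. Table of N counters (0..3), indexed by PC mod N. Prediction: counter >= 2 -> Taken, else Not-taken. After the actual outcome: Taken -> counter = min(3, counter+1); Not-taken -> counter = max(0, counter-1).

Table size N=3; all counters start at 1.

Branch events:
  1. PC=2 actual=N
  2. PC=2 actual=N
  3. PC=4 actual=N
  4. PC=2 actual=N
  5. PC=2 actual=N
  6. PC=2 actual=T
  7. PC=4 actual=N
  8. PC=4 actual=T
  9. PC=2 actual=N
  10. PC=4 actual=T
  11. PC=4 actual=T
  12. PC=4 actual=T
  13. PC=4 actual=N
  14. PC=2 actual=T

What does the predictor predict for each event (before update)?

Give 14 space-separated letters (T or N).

Answer: N N N N N N N N N N T T T N

Derivation:
Ev 1: PC=2 idx=2 pred=N actual=N -> ctr[2]=0
Ev 2: PC=2 idx=2 pred=N actual=N -> ctr[2]=0
Ev 3: PC=4 idx=1 pred=N actual=N -> ctr[1]=0
Ev 4: PC=2 idx=2 pred=N actual=N -> ctr[2]=0
Ev 5: PC=2 idx=2 pred=N actual=N -> ctr[2]=0
Ev 6: PC=2 idx=2 pred=N actual=T -> ctr[2]=1
Ev 7: PC=4 idx=1 pred=N actual=N -> ctr[1]=0
Ev 8: PC=4 idx=1 pred=N actual=T -> ctr[1]=1
Ev 9: PC=2 idx=2 pred=N actual=N -> ctr[2]=0
Ev 10: PC=4 idx=1 pred=N actual=T -> ctr[1]=2
Ev 11: PC=4 idx=1 pred=T actual=T -> ctr[1]=3
Ev 12: PC=4 idx=1 pred=T actual=T -> ctr[1]=3
Ev 13: PC=4 idx=1 pred=T actual=N -> ctr[1]=2
Ev 14: PC=2 idx=2 pred=N actual=T -> ctr[2]=1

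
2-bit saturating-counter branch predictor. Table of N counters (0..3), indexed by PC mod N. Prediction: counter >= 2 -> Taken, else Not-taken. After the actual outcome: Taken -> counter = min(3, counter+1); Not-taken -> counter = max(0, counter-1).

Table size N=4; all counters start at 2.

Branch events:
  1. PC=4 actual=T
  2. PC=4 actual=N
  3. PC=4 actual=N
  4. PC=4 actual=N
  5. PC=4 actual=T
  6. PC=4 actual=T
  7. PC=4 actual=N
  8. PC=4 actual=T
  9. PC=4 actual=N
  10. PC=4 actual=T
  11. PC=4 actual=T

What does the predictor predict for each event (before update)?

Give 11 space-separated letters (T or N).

Answer: T T T N N N T N T N T

Derivation:
Ev 1: PC=4 idx=0 pred=T actual=T -> ctr[0]=3
Ev 2: PC=4 idx=0 pred=T actual=N -> ctr[0]=2
Ev 3: PC=4 idx=0 pred=T actual=N -> ctr[0]=1
Ev 4: PC=4 idx=0 pred=N actual=N -> ctr[0]=0
Ev 5: PC=4 idx=0 pred=N actual=T -> ctr[0]=1
Ev 6: PC=4 idx=0 pred=N actual=T -> ctr[0]=2
Ev 7: PC=4 idx=0 pred=T actual=N -> ctr[0]=1
Ev 8: PC=4 idx=0 pred=N actual=T -> ctr[0]=2
Ev 9: PC=4 idx=0 pred=T actual=N -> ctr[0]=1
Ev 10: PC=4 idx=0 pred=N actual=T -> ctr[0]=2
Ev 11: PC=4 idx=0 pred=T actual=T -> ctr[0]=3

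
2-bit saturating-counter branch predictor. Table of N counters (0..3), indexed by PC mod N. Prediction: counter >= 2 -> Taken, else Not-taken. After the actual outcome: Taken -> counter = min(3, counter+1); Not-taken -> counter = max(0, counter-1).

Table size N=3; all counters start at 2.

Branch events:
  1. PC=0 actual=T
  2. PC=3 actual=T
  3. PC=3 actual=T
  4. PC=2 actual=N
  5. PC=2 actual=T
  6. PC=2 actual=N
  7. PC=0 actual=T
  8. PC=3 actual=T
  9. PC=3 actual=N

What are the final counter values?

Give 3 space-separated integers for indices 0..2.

Answer: 2 2 1

Derivation:
Ev 1: PC=0 idx=0 pred=T actual=T -> ctr[0]=3
Ev 2: PC=3 idx=0 pred=T actual=T -> ctr[0]=3
Ev 3: PC=3 idx=0 pred=T actual=T -> ctr[0]=3
Ev 4: PC=2 idx=2 pred=T actual=N -> ctr[2]=1
Ev 5: PC=2 idx=2 pred=N actual=T -> ctr[2]=2
Ev 6: PC=2 idx=2 pred=T actual=N -> ctr[2]=1
Ev 7: PC=0 idx=0 pred=T actual=T -> ctr[0]=3
Ev 8: PC=3 idx=0 pred=T actual=T -> ctr[0]=3
Ev 9: PC=3 idx=0 pred=T actual=N -> ctr[0]=2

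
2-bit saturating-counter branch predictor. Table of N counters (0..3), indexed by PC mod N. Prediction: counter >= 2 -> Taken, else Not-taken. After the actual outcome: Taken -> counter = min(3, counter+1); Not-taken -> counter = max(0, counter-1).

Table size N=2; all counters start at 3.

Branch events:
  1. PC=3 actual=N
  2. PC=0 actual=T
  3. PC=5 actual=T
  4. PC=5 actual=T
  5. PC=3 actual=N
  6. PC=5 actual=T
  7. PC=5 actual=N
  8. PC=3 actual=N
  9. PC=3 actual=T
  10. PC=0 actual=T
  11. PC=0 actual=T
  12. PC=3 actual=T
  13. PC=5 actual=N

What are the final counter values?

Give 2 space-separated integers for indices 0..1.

Ev 1: PC=3 idx=1 pred=T actual=N -> ctr[1]=2
Ev 2: PC=0 idx=0 pred=T actual=T -> ctr[0]=3
Ev 3: PC=5 idx=1 pred=T actual=T -> ctr[1]=3
Ev 4: PC=5 idx=1 pred=T actual=T -> ctr[1]=3
Ev 5: PC=3 idx=1 pred=T actual=N -> ctr[1]=2
Ev 6: PC=5 idx=1 pred=T actual=T -> ctr[1]=3
Ev 7: PC=5 idx=1 pred=T actual=N -> ctr[1]=2
Ev 8: PC=3 idx=1 pred=T actual=N -> ctr[1]=1
Ev 9: PC=3 idx=1 pred=N actual=T -> ctr[1]=2
Ev 10: PC=0 idx=0 pred=T actual=T -> ctr[0]=3
Ev 11: PC=0 idx=0 pred=T actual=T -> ctr[0]=3
Ev 12: PC=3 idx=1 pred=T actual=T -> ctr[1]=3
Ev 13: PC=5 idx=1 pred=T actual=N -> ctr[1]=2

Answer: 3 2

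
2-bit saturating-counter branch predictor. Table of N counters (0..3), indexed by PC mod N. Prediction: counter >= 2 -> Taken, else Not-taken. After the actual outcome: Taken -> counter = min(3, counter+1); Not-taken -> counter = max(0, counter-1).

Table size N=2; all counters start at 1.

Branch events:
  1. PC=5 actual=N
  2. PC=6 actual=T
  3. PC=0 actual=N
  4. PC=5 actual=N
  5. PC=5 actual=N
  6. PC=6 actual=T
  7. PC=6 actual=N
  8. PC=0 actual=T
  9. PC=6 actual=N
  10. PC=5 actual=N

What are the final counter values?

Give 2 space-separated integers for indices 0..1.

Answer: 1 0

Derivation:
Ev 1: PC=5 idx=1 pred=N actual=N -> ctr[1]=0
Ev 2: PC=6 idx=0 pred=N actual=T -> ctr[0]=2
Ev 3: PC=0 idx=0 pred=T actual=N -> ctr[0]=1
Ev 4: PC=5 idx=1 pred=N actual=N -> ctr[1]=0
Ev 5: PC=5 idx=1 pred=N actual=N -> ctr[1]=0
Ev 6: PC=6 idx=0 pred=N actual=T -> ctr[0]=2
Ev 7: PC=6 idx=0 pred=T actual=N -> ctr[0]=1
Ev 8: PC=0 idx=0 pred=N actual=T -> ctr[0]=2
Ev 9: PC=6 idx=0 pred=T actual=N -> ctr[0]=1
Ev 10: PC=5 idx=1 pred=N actual=N -> ctr[1]=0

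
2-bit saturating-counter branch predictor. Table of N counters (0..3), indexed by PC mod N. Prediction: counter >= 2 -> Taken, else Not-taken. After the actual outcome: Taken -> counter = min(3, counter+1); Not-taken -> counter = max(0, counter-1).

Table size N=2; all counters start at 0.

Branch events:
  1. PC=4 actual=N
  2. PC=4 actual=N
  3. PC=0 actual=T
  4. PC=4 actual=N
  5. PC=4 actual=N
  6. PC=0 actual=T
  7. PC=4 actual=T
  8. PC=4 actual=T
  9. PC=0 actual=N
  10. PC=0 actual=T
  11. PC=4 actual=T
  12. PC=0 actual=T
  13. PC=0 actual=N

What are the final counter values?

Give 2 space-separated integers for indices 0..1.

Ev 1: PC=4 idx=0 pred=N actual=N -> ctr[0]=0
Ev 2: PC=4 idx=0 pred=N actual=N -> ctr[0]=0
Ev 3: PC=0 idx=0 pred=N actual=T -> ctr[0]=1
Ev 4: PC=4 idx=0 pred=N actual=N -> ctr[0]=0
Ev 5: PC=4 idx=0 pred=N actual=N -> ctr[0]=0
Ev 6: PC=0 idx=0 pred=N actual=T -> ctr[0]=1
Ev 7: PC=4 idx=0 pred=N actual=T -> ctr[0]=2
Ev 8: PC=4 idx=0 pred=T actual=T -> ctr[0]=3
Ev 9: PC=0 idx=0 pred=T actual=N -> ctr[0]=2
Ev 10: PC=0 idx=0 pred=T actual=T -> ctr[0]=3
Ev 11: PC=4 idx=0 pred=T actual=T -> ctr[0]=3
Ev 12: PC=0 idx=0 pred=T actual=T -> ctr[0]=3
Ev 13: PC=0 idx=0 pred=T actual=N -> ctr[0]=2

Answer: 2 0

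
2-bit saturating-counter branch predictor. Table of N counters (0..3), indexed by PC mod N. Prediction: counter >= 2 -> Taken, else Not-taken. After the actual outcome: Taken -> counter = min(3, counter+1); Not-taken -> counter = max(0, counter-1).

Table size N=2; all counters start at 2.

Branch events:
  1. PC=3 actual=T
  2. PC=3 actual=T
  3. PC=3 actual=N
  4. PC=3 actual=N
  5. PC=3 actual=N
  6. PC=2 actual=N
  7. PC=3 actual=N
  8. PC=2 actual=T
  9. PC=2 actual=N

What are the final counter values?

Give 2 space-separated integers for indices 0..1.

Ev 1: PC=3 idx=1 pred=T actual=T -> ctr[1]=3
Ev 2: PC=3 idx=1 pred=T actual=T -> ctr[1]=3
Ev 3: PC=3 idx=1 pred=T actual=N -> ctr[1]=2
Ev 4: PC=3 idx=1 pred=T actual=N -> ctr[1]=1
Ev 5: PC=3 idx=1 pred=N actual=N -> ctr[1]=0
Ev 6: PC=2 idx=0 pred=T actual=N -> ctr[0]=1
Ev 7: PC=3 idx=1 pred=N actual=N -> ctr[1]=0
Ev 8: PC=2 idx=0 pred=N actual=T -> ctr[0]=2
Ev 9: PC=2 idx=0 pred=T actual=N -> ctr[0]=1

Answer: 1 0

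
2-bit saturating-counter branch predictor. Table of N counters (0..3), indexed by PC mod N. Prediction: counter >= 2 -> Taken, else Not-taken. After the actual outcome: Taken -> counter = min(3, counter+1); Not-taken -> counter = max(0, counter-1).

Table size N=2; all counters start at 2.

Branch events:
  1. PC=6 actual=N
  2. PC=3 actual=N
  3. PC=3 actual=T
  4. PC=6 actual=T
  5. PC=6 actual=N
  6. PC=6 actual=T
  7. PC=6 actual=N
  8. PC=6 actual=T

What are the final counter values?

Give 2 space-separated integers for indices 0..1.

Answer: 2 2

Derivation:
Ev 1: PC=6 idx=0 pred=T actual=N -> ctr[0]=1
Ev 2: PC=3 idx=1 pred=T actual=N -> ctr[1]=1
Ev 3: PC=3 idx=1 pred=N actual=T -> ctr[1]=2
Ev 4: PC=6 idx=0 pred=N actual=T -> ctr[0]=2
Ev 5: PC=6 idx=0 pred=T actual=N -> ctr[0]=1
Ev 6: PC=6 idx=0 pred=N actual=T -> ctr[0]=2
Ev 7: PC=6 idx=0 pred=T actual=N -> ctr[0]=1
Ev 8: PC=6 idx=0 pred=N actual=T -> ctr[0]=2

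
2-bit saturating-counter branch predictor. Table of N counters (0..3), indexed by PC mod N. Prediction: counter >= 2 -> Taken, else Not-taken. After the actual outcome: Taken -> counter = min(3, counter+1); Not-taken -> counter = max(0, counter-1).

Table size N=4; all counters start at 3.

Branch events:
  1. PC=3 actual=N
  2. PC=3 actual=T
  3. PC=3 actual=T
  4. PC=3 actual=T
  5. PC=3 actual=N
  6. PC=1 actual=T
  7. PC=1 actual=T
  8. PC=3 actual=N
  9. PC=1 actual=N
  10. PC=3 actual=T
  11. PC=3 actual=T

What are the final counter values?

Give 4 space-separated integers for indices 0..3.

Ev 1: PC=3 idx=3 pred=T actual=N -> ctr[3]=2
Ev 2: PC=3 idx=3 pred=T actual=T -> ctr[3]=3
Ev 3: PC=3 idx=3 pred=T actual=T -> ctr[3]=3
Ev 4: PC=3 idx=3 pred=T actual=T -> ctr[3]=3
Ev 5: PC=3 idx=3 pred=T actual=N -> ctr[3]=2
Ev 6: PC=1 idx=1 pred=T actual=T -> ctr[1]=3
Ev 7: PC=1 idx=1 pred=T actual=T -> ctr[1]=3
Ev 8: PC=3 idx=3 pred=T actual=N -> ctr[3]=1
Ev 9: PC=1 idx=1 pred=T actual=N -> ctr[1]=2
Ev 10: PC=3 idx=3 pred=N actual=T -> ctr[3]=2
Ev 11: PC=3 idx=3 pred=T actual=T -> ctr[3]=3

Answer: 3 2 3 3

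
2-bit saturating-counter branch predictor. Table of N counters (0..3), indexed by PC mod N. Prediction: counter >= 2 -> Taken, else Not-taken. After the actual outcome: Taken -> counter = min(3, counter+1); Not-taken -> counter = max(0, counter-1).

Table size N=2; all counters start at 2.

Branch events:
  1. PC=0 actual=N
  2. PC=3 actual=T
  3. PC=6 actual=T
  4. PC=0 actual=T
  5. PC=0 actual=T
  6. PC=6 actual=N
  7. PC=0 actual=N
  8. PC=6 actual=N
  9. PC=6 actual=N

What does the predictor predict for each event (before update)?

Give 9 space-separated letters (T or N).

Ev 1: PC=0 idx=0 pred=T actual=N -> ctr[0]=1
Ev 2: PC=3 idx=1 pred=T actual=T -> ctr[1]=3
Ev 3: PC=6 idx=0 pred=N actual=T -> ctr[0]=2
Ev 4: PC=0 idx=0 pred=T actual=T -> ctr[0]=3
Ev 5: PC=0 idx=0 pred=T actual=T -> ctr[0]=3
Ev 6: PC=6 idx=0 pred=T actual=N -> ctr[0]=2
Ev 7: PC=0 idx=0 pred=T actual=N -> ctr[0]=1
Ev 8: PC=6 idx=0 pred=N actual=N -> ctr[0]=0
Ev 9: PC=6 idx=0 pred=N actual=N -> ctr[0]=0

Answer: T T N T T T T N N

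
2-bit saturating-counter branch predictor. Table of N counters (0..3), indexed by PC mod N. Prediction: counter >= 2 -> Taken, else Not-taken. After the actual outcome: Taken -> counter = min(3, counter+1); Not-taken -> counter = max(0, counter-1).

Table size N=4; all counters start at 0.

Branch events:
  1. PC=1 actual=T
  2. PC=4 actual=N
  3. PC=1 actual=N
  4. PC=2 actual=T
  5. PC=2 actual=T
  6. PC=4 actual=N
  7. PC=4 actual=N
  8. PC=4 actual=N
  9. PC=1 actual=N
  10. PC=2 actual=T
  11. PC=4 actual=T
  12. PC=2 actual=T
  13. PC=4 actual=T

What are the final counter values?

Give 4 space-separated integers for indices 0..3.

Answer: 2 0 3 0

Derivation:
Ev 1: PC=1 idx=1 pred=N actual=T -> ctr[1]=1
Ev 2: PC=4 idx=0 pred=N actual=N -> ctr[0]=0
Ev 3: PC=1 idx=1 pred=N actual=N -> ctr[1]=0
Ev 4: PC=2 idx=2 pred=N actual=T -> ctr[2]=1
Ev 5: PC=2 idx=2 pred=N actual=T -> ctr[2]=2
Ev 6: PC=4 idx=0 pred=N actual=N -> ctr[0]=0
Ev 7: PC=4 idx=0 pred=N actual=N -> ctr[0]=0
Ev 8: PC=4 idx=0 pred=N actual=N -> ctr[0]=0
Ev 9: PC=1 idx=1 pred=N actual=N -> ctr[1]=0
Ev 10: PC=2 idx=2 pred=T actual=T -> ctr[2]=3
Ev 11: PC=4 idx=0 pred=N actual=T -> ctr[0]=1
Ev 12: PC=2 idx=2 pred=T actual=T -> ctr[2]=3
Ev 13: PC=4 idx=0 pred=N actual=T -> ctr[0]=2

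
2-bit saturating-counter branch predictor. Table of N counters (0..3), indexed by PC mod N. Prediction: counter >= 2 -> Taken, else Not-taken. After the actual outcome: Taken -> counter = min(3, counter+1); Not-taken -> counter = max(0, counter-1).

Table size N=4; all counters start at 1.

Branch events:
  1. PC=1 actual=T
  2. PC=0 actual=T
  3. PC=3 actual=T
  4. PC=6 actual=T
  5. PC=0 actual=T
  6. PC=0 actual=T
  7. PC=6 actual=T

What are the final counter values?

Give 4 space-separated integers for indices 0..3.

Ev 1: PC=1 idx=1 pred=N actual=T -> ctr[1]=2
Ev 2: PC=0 idx=0 pred=N actual=T -> ctr[0]=2
Ev 3: PC=3 idx=3 pred=N actual=T -> ctr[3]=2
Ev 4: PC=6 idx=2 pred=N actual=T -> ctr[2]=2
Ev 5: PC=0 idx=0 pred=T actual=T -> ctr[0]=3
Ev 6: PC=0 idx=0 pred=T actual=T -> ctr[0]=3
Ev 7: PC=6 idx=2 pred=T actual=T -> ctr[2]=3

Answer: 3 2 3 2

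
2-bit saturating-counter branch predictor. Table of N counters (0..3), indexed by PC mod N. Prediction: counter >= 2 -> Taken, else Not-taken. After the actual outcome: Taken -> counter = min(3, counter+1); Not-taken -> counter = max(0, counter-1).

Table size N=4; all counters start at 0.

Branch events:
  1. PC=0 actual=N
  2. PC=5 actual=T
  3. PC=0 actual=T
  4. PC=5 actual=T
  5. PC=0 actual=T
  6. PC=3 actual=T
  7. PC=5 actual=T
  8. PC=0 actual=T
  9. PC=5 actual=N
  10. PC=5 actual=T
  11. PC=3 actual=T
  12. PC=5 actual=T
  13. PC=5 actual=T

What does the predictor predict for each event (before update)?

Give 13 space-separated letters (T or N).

Answer: N N N N N N T T T T N T T

Derivation:
Ev 1: PC=0 idx=0 pred=N actual=N -> ctr[0]=0
Ev 2: PC=5 idx=1 pred=N actual=T -> ctr[1]=1
Ev 3: PC=0 idx=0 pred=N actual=T -> ctr[0]=1
Ev 4: PC=5 idx=1 pred=N actual=T -> ctr[1]=2
Ev 5: PC=0 idx=0 pred=N actual=T -> ctr[0]=2
Ev 6: PC=3 idx=3 pred=N actual=T -> ctr[3]=1
Ev 7: PC=5 idx=1 pred=T actual=T -> ctr[1]=3
Ev 8: PC=0 idx=0 pred=T actual=T -> ctr[0]=3
Ev 9: PC=5 idx=1 pred=T actual=N -> ctr[1]=2
Ev 10: PC=5 idx=1 pred=T actual=T -> ctr[1]=3
Ev 11: PC=3 idx=3 pred=N actual=T -> ctr[3]=2
Ev 12: PC=5 idx=1 pred=T actual=T -> ctr[1]=3
Ev 13: PC=5 idx=1 pred=T actual=T -> ctr[1]=3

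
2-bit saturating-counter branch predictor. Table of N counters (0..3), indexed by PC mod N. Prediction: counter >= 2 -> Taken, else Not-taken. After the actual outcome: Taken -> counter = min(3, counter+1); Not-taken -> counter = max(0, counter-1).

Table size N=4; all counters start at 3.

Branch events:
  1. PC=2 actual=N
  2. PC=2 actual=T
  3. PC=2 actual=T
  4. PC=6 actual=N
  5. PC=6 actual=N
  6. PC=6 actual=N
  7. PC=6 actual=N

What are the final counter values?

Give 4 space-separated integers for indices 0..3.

Answer: 3 3 0 3

Derivation:
Ev 1: PC=2 idx=2 pred=T actual=N -> ctr[2]=2
Ev 2: PC=2 idx=2 pred=T actual=T -> ctr[2]=3
Ev 3: PC=2 idx=2 pred=T actual=T -> ctr[2]=3
Ev 4: PC=6 idx=2 pred=T actual=N -> ctr[2]=2
Ev 5: PC=6 idx=2 pred=T actual=N -> ctr[2]=1
Ev 6: PC=6 idx=2 pred=N actual=N -> ctr[2]=0
Ev 7: PC=6 idx=2 pred=N actual=N -> ctr[2]=0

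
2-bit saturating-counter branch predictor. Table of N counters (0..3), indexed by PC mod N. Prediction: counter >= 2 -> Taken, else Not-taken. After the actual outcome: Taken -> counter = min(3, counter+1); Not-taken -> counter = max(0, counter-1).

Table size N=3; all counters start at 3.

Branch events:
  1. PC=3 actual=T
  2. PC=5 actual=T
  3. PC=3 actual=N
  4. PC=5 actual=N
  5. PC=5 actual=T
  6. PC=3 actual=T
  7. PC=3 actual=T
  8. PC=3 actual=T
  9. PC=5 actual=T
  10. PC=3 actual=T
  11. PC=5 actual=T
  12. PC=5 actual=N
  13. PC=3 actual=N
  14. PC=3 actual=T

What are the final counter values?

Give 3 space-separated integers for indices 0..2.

Answer: 3 3 2

Derivation:
Ev 1: PC=3 idx=0 pred=T actual=T -> ctr[0]=3
Ev 2: PC=5 idx=2 pred=T actual=T -> ctr[2]=3
Ev 3: PC=3 idx=0 pred=T actual=N -> ctr[0]=2
Ev 4: PC=5 idx=2 pred=T actual=N -> ctr[2]=2
Ev 5: PC=5 idx=2 pred=T actual=T -> ctr[2]=3
Ev 6: PC=3 idx=0 pred=T actual=T -> ctr[0]=3
Ev 7: PC=3 idx=0 pred=T actual=T -> ctr[0]=3
Ev 8: PC=3 idx=0 pred=T actual=T -> ctr[0]=3
Ev 9: PC=5 idx=2 pred=T actual=T -> ctr[2]=3
Ev 10: PC=3 idx=0 pred=T actual=T -> ctr[0]=3
Ev 11: PC=5 idx=2 pred=T actual=T -> ctr[2]=3
Ev 12: PC=5 idx=2 pred=T actual=N -> ctr[2]=2
Ev 13: PC=3 idx=0 pred=T actual=N -> ctr[0]=2
Ev 14: PC=3 idx=0 pred=T actual=T -> ctr[0]=3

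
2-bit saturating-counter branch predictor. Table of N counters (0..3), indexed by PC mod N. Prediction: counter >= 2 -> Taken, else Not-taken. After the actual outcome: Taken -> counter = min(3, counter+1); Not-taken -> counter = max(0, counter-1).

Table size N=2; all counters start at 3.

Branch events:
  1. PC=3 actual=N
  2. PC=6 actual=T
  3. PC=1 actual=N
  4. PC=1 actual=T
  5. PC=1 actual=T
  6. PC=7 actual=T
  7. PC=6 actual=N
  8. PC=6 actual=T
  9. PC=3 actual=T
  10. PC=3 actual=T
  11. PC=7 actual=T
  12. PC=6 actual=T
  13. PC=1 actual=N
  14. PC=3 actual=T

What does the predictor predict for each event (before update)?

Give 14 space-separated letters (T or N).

Ev 1: PC=3 idx=1 pred=T actual=N -> ctr[1]=2
Ev 2: PC=6 idx=0 pred=T actual=T -> ctr[0]=3
Ev 3: PC=1 idx=1 pred=T actual=N -> ctr[1]=1
Ev 4: PC=1 idx=1 pred=N actual=T -> ctr[1]=2
Ev 5: PC=1 idx=1 pred=T actual=T -> ctr[1]=3
Ev 6: PC=7 idx=1 pred=T actual=T -> ctr[1]=3
Ev 7: PC=6 idx=0 pred=T actual=N -> ctr[0]=2
Ev 8: PC=6 idx=0 pred=T actual=T -> ctr[0]=3
Ev 9: PC=3 idx=1 pred=T actual=T -> ctr[1]=3
Ev 10: PC=3 idx=1 pred=T actual=T -> ctr[1]=3
Ev 11: PC=7 idx=1 pred=T actual=T -> ctr[1]=3
Ev 12: PC=6 idx=0 pred=T actual=T -> ctr[0]=3
Ev 13: PC=1 idx=1 pred=T actual=N -> ctr[1]=2
Ev 14: PC=3 idx=1 pred=T actual=T -> ctr[1]=3

Answer: T T T N T T T T T T T T T T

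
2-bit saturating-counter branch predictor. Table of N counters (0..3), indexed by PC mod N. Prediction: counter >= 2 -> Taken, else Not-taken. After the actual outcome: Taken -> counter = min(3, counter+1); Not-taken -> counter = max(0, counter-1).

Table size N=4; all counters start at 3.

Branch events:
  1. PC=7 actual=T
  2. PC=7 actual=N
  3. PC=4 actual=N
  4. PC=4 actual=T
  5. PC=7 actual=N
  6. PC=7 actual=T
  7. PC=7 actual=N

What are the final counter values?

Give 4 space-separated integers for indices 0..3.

Ev 1: PC=7 idx=3 pred=T actual=T -> ctr[3]=3
Ev 2: PC=7 idx=3 pred=T actual=N -> ctr[3]=2
Ev 3: PC=4 idx=0 pred=T actual=N -> ctr[0]=2
Ev 4: PC=4 idx=0 pred=T actual=T -> ctr[0]=3
Ev 5: PC=7 idx=3 pred=T actual=N -> ctr[3]=1
Ev 6: PC=7 idx=3 pred=N actual=T -> ctr[3]=2
Ev 7: PC=7 idx=3 pred=T actual=N -> ctr[3]=1

Answer: 3 3 3 1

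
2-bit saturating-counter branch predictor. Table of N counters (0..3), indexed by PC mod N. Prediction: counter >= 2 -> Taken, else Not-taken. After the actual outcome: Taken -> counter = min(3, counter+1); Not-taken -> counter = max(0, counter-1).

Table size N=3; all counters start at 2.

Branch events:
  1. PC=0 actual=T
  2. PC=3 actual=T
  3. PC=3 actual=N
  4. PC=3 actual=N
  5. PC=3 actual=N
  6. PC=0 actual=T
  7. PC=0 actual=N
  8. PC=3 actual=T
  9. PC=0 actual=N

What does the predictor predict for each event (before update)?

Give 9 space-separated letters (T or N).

Ev 1: PC=0 idx=0 pred=T actual=T -> ctr[0]=3
Ev 2: PC=3 idx=0 pred=T actual=T -> ctr[0]=3
Ev 3: PC=3 idx=0 pred=T actual=N -> ctr[0]=2
Ev 4: PC=3 idx=0 pred=T actual=N -> ctr[0]=1
Ev 5: PC=3 idx=0 pred=N actual=N -> ctr[0]=0
Ev 6: PC=0 idx=0 pred=N actual=T -> ctr[0]=1
Ev 7: PC=0 idx=0 pred=N actual=N -> ctr[0]=0
Ev 8: PC=3 idx=0 pred=N actual=T -> ctr[0]=1
Ev 9: PC=0 idx=0 pred=N actual=N -> ctr[0]=0

Answer: T T T T N N N N N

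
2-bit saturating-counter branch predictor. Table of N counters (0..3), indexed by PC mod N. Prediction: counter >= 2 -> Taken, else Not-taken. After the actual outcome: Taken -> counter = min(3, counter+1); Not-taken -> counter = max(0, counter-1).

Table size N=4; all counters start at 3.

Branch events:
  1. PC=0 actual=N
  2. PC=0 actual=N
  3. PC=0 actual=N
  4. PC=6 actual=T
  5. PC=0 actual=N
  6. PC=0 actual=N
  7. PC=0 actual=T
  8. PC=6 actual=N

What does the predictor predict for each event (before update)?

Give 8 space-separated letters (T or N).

Ev 1: PC=0 idx=0 pred=T actual=N -> ctr[0]=2
Ev 2: PC=0 idx=0 pred=T actual=N -> ctr[0]=1
Ev 3: PC=0 idx=0 pred=N actual=N -> ctr[0]=0
Ev 4: PC=6 idx=2 pred=T actual=T -> ctr[2]=3
Ev 5: PC=0 idx=0 pred=N actual=N -> ctr[0]=0
Ev 6: PC=0 idx=0 pred=N actual=N -> ctr[0]=0
Ev 7: PC=0 idx=0 pred=N actual=T -> ctr[0]=1
Ev 8: PC=6 idx=2 pred=T actual=N -> ctr[2]=2

Answer: T T N T N N N T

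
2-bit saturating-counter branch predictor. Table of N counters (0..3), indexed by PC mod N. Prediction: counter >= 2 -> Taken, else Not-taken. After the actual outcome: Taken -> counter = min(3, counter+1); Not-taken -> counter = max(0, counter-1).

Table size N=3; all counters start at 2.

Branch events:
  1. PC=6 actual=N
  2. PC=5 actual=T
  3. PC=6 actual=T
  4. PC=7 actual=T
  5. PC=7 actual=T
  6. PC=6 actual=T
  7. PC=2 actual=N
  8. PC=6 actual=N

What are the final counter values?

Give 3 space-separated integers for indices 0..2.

Answer: 2 3 2

Derivation:
Ev 1: PC=6 idx=0 pred=T actual=N -> ctr[0]=1
Ev 2: PC=5 idx=2 pred=T actual=T -> ctr[2]=3
Ev 3: PC=6 idx=0 pred=N actual=T -> ctr[0]=2
Ev 4: PC=7 idx=1 pred=T actual=T -> ctr[1]=3
Ev 5: PC=7 idx=1 pred=T actual=T -> ctr[1]=3
Ev 6: PC=6 idx=0 pred=T actual=T -> ctr[0]=3
Ev 7: PC=2 idx=2 pred=T actual=N -> ctr[2]=2
Ev 8: PC=6 idx=0 pred=T actual=N -> ctr[0]=2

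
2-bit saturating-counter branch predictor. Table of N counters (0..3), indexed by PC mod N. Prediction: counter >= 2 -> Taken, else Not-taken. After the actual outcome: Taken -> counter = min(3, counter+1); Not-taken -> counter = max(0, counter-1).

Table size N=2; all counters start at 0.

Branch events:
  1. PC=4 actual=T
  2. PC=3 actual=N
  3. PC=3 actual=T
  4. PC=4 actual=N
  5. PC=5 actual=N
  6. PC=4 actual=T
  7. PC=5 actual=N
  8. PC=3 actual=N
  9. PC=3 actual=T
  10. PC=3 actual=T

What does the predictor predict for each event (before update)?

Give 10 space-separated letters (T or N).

Ev 1: PC=4 idx=0 pred=N actual=T -> ctr[0]=1
Ev 2: PC=3 idx=1 pred=N actual=N -> ctr[1]=0
Ev 3: PC=3 idx=1 pred=N actual=T -> ctr[1]=1
Ev 4: PC=4 idx=0 pred=N actual=N -> ctr[0]=0
Ev 5: PC=5 idx=1 pred=N actual=N -> ctr[1]=0
Ev 6: PC=4 idx=0 pred=N actual=T -> ctr[0]=1
Ev 7: PC=5 idx=1 pred=N actual=N -> ctr[1]=0
Ev 8: PC=3 idx=1 pred=N actual=N -> ctr[1]=0
Ev 9: PC=3 idx=1 pred=N actual=T -> ctr[1]=1
Ev 10: PC=3 idx=1 pred=N actual=T -> ctr[1]=2

Answer: N N N N N N N N N N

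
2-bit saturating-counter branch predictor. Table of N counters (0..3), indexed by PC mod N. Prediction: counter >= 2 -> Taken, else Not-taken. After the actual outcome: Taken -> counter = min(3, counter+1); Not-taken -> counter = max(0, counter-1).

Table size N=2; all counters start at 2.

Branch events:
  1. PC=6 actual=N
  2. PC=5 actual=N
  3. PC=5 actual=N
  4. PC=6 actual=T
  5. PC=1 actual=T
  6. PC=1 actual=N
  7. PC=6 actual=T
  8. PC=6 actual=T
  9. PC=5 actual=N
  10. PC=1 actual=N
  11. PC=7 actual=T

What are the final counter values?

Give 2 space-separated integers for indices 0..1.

Answer: 3 1

Derivation:
Ev 1: PC=6 idx=0 pred=T actual=N -> ctr[0]=1
Ev 2: PC=5 idx=1 pred=T actual=N -> ctr[1]=1
Ev 3: PC=5 idx=1 pred=N actual=N -> ctr[1]=0
Ev 4: PC=6 idx=0 pred=N actual=T -> ctr[0]=2
Ev 5: PC=1 idx=1 pred=N actual=T -> ctr[1]=1
Ev 6: PC=1 idx=1 pred=N actual=N -> ctr[1]=0
Ev 7: PC=6 idx=0 pred=T actual=T -> ctr[0]=3
Ev 8: PC=6 idx=0 pred=T actual=T -> ctr[0]=3
Ev 9: PC=5 idx=1 pred=N actual=N -> ctr[1]=0
Ev 10: PC=1 idx=1 pred=N actual=N -> ctr[1]=0
Ev 11: PC=7 idx=1 pred=N actual=T -> ctr[1]=1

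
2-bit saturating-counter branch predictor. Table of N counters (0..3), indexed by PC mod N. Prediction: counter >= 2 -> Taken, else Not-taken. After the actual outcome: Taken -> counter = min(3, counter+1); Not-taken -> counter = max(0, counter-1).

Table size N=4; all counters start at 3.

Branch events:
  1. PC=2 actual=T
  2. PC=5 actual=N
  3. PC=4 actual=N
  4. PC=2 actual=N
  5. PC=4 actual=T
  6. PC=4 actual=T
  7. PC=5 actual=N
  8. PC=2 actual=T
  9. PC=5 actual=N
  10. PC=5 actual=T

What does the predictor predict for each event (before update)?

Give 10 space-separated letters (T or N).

Answer: T T T T T T T T N N

Derivation:
Ev 1: PC=2 idx=2 pred=T actual=T -> ctr[2]=3
Ev 2: PC=5 idx=1 pred=T actual=N -> ctr[1]=2
Ev 3: PC=4 idx=0 pred=T actual=N -> ctr[0]=2
Ev 4: PC=2 idx=2 pred=T actual=N -> ctr[2]=2
Ev 5: PC=4 idx=0 pred=T actual=T -> ctr[0]=3
Ev 6: PC=4 idx=0 pred=T actual=T -> ctr[0]=3
Ev 7: PC=5 idx=1 pred=T actual=N -> ctr[1]=1
Ev 8: PC=2 idx=2 pred=T actual=T -> ctr[2]=3
Ev 9: PC=5 idx=1 pred=N actual=N -> ctr[1]=0
Ev 10: PC=5 idx=1 pred=N actual=T -> ctr[1]=1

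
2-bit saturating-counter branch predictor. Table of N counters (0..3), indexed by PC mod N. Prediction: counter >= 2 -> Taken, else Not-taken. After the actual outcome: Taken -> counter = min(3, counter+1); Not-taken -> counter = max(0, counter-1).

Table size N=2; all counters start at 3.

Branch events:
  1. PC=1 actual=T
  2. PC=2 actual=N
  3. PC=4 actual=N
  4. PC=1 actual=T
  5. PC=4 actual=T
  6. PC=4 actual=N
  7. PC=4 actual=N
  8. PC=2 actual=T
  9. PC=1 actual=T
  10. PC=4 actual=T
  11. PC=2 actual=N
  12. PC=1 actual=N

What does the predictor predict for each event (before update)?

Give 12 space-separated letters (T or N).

Ev 1: PC=1 idx=1 pred=T actual=T -> ctr[1]=3
Ev 2: PC=2 idx=0 pred=T actual=N -> ctr[0]=2
Ev 3: PC=4 idx=0 pred=T actual=N -> ctr[0]=1
Ev 4: PC=1 idx=1 pred=T actual=T -> ctr[1]=3
Ev 5: PC=4 idx=0 pred=N actual=T -> ctr[0]=2
Ev 6: PC=4 idx=0 pred=T actual=N -> ctr[0]=1
Ev 7: PC=4 idx=0 pred=N actual=N -> ctr[0]=0
Ev 8: PC=2 idx=0 pred=N actual=T -> ctr[0]=1
Ev 9: PC=1 idx=1 pred=T actual=T -> ctr[1]=3
Ev 10: PC=4 idx=0 pred=N actual=T -> ctr[0]=2
Ev 11: PC=2 idx=0 pred=T actual=N -> ctr[0]=1
Ev 12: PC=1 idx=1 pred=T actual=N -> ctr[1]=2

Answer: T T T T N T N N T N T T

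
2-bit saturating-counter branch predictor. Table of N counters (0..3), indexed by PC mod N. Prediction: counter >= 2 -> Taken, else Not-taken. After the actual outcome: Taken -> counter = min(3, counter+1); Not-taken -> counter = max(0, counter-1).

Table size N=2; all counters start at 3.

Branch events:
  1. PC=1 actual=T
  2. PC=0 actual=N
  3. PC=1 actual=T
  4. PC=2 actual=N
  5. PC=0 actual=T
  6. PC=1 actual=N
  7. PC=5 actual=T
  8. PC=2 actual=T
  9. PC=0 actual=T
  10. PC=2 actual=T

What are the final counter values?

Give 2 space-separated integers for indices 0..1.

Answer: 3 3

Derivation:
Ev 1: PC=1 idx=1 pred=T actual=T -> ctr[1]=3
Ev 2: PC=0 idx=0 pred=T actual=N -> ctr[0]=2
Ev 3: PC=1 idx=1 pred=T actual=T -> ctr[1]=3
Ev 4: PC=2 idx=0 pred=T actual=N -> ctr[0]=1
Ev 5: PC=0 idx=0 pred=N actual=T -> ctr[0]=2
Ev 6: PC=1 idx=1 pred=T actual=N -> ctr[1]=2
Ev 7: PC=5 idx=1 pred=T actual=T -> ctr[1]=3
Ev 8: PC=2 idx=0 pred=T actual=T -> ctr[0]=3
Ev 9: PC=0 idx=0 pred=T actual=T -> ctr[0]=3
Ev 10: PC=2 idx=0 pred=T actual=T -> ctr[0]=3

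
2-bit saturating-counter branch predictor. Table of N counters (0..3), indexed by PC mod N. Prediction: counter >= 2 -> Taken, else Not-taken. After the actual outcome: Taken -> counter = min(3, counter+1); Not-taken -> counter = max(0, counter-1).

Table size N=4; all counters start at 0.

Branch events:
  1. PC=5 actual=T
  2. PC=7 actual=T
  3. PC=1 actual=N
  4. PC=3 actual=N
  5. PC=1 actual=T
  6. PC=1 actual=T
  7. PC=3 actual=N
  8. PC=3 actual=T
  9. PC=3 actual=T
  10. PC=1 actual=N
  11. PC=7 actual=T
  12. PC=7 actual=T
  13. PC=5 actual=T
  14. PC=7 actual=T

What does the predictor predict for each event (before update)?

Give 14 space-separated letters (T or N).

Ev 1: PC=5 idx=1 pred=N actual=T -> ctr[1]=1
Ev 2: PC=7 idx=3 pred=N actual=T -> ctr[3]=1
Ev 3: PC=1 idx=1 pred=N actual=N -> ctr[1]=0
Ev 4: PC=3 idx=3 pred=N actual=N -> ctr[3]=0
Ev 5: PC=1 idx=1 pred=N actual=T -> ctr[1]=1
Ev 6: PC=1 idx=1 pred=N actual=T -> ctr[1]=2
Ev 7: PC=3 idx=3 pred=N actual=N -> ctr[3]=0
Ev 8: PC=3 idx=3 pred=N actual=T -> ctr[3]=1
Ev 9: PC=3 idx=3 pred=N actual=T -> ctr[3]=2
Ev 10: PC=1 idx=1 pred=T actual=N -> ctr[1]=1
Ev 11: PC=7 idx=3 pred=T actual=T -> ctr[3]=3
Ev 12: PC=7 idx=3 pred=T actual=T -> ctr[3]=3
Ev 13: PC=5 idx=1 pred=N actual=T -> ctr[1]=2
Ev 14: PC=7 idx=3 pred=T actual=T -> ctr[3]=3

Answer: N N N N N N N N N T T T N T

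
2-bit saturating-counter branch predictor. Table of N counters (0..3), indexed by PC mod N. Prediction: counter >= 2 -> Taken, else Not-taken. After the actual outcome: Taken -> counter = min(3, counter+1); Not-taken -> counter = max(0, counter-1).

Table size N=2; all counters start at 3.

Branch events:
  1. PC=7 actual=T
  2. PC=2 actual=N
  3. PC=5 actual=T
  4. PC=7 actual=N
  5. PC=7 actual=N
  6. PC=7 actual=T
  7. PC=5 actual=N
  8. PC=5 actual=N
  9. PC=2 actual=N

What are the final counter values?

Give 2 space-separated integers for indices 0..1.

Ev 1: PC=7 idx=1 pred=T actual=T -> ctr[1]=3
Ev 2: PC=2 idx=0 pred=T actual=N -> ctr[0]=2
Ev 3: PC=5 idx=1 pred=T actual=T -> ctr[1]=3
Ev 4: PC=7 idx=1 pred=T actual=N -> ctr[1]=2
Ev 5: PC=7 idx=1 pred=T actual=N -> ctr[1]=1
Ev 6: PC=7 idx=1 pred=N actual=T -> ctr[1]=2
Ev 7: PC=5 idx=1 pred=T actual=N -> ctr[1]=1
Ev 8: PC=5 idx=1 pred=N actual=N -> ctr[1]=0
Ev 9: PC=2 idx=0 pred=T actual=N -> ctr[0]=1

Answer: 1 0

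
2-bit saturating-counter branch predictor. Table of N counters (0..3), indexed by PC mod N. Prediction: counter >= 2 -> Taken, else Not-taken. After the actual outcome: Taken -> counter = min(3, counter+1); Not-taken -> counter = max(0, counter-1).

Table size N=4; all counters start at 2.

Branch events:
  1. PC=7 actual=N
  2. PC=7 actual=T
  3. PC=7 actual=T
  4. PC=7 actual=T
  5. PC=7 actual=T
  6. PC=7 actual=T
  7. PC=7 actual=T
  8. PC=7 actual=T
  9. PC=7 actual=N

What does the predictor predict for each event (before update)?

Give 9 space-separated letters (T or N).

Ev 1: PC=7 idx=3 pred=T actual=N -> ctr[3]=1
Ev 2: PC=7 idx=3 pred=N actual=T -> ctr[3]=2
Ev 3: PC=7 idx=3 pred=T actual=T -> ctr[3]=3
Ev 4: PC=7 idx=3 pred=T actual=T -> ctr[3]=3
Ev 5: PC=7 idx=3 pred=T actual=T -> ctr[3]=3
Ev 6: PC=7 idx=3 pred=T actual=T -> ctr[3]=3
Ev 7: PC=7 idx=3 pred=T actual=T -> ctr[3]=3
Ev 8: PC=7 idx=3 pred=T actual=T -> ctr[3]=3
Ev 9: PC=7 idx=3 pred=T actual=N -> ctr[3]=2

Answer: T N T T T T T T T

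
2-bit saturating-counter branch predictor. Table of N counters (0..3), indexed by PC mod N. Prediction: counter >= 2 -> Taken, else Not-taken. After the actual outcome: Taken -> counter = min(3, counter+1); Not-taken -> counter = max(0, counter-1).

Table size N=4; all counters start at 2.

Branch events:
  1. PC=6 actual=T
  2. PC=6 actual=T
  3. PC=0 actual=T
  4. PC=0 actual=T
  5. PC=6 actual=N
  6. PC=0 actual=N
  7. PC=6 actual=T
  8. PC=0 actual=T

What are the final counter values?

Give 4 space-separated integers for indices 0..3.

Answer: 3 2 3 2

Derivation:
Ev 1: PC=6 idx=2 pred=T actual=T -> ctr[2]=3
Ev 2: PC=6 idx=2 pred=T actual=T -> ctr[2]=3
Ev 3: PC=0 idx=0 pred=T actual=T -> ctr[0]=3
Ev 4: PC=0 idx=0 pred=T actual=T -> ctr[0]=3
Ev 5: PC=6 idx=2 pred=T actual=N -> ctr[2]=2
Ev 6: PC=0 idx=0 pred=T actual=N -> ctr[0]=2
Ev 7: PC=6 idx=2 pred=T actual=T -> ctr[2]=3
Ev 8: PC=0 idx=0 pred=T actual=T -> ctr[0]=3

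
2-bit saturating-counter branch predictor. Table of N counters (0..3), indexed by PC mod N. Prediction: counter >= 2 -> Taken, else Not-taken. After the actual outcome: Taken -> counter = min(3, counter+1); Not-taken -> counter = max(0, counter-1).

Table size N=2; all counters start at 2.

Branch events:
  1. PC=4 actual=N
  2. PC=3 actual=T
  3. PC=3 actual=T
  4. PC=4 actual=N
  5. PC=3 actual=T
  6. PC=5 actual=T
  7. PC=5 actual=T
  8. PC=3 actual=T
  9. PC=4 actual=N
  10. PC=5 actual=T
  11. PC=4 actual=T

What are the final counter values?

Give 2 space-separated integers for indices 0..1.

Ev 1: PC=4 idx=0 pred=T actual=N -> ctr[0]=1
Ev 2: PC=3 idx=1 pred=T actual=T -> ctr[1]=3
Ev 3: PC=3 idx=1 pred=T actual=T -> ctr[1]=3
Ev 4: PC=4 idx=0 pred=N actual=N -> ctr[0]=0
Ev 5: PC=3 idx=1 pred=T actual=T -> ctr[1]=3
Ev 6: PC=5 idx=1 pred=T actual=T -> ctr[1]=3
Ev 7: PC=5 idx=1 pred=T actual=T -> ctr[1]=3
Ev 8: PC=3 idx=1 pred=T actual=T -> ctr[1]=3
Ev 9: PC=4 idx=0 pred=N actual=N -> ctr[0]=0
Ev 10: PC=5 idx=1 pred=T actual=T -> ctr[1]=3
Ev 11: PC=4 idx=0 pred=N actual=T -> ctr[0]=1

Answer: 1 3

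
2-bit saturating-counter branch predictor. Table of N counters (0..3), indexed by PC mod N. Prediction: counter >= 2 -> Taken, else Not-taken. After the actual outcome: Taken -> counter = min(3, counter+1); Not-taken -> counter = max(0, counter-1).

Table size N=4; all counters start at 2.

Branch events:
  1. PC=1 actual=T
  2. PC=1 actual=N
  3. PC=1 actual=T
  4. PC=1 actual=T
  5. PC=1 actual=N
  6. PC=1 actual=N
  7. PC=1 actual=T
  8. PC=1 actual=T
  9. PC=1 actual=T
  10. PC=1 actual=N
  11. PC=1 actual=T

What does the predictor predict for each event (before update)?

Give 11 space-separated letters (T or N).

Answer: T T T T T T N T T T T

Derivation:
Ev 1: PC=1 idx=1 pred=T actual=T -> ctr[1]=3
Ev 2: PC=1 idx=1 pred=T actual=N -> ctr[1]=2
Ev 3: PC=1 idx=1 pred=T actual=T -> ctr[1]=3
Ev 4: PC=1 idx=1 pred=T actual=T -> ctr[1]=3
Ev 5: PC=1 idx=1 pred=T actual=N -> ctr[1]=2
Ev 6: PC=1 idx=1 pred=T actual=N -> ctr[1]=1
Ev 7: PC=1 idx=1 pred=N actual=T -> ctr[1]=2
Ev 8: PC=1 idx=1 pred=T actual=T -> ctr[1]=3
Ev 9: PC=1 idx=1 pred=T actual=T -> ctr[1]=3
Ev 10: PC=1 idx=1 pred=T actual=N -> ctr[1]=2
Ev 11: PC=1 idx=1 pred=T actual=T -> ctr[1]=3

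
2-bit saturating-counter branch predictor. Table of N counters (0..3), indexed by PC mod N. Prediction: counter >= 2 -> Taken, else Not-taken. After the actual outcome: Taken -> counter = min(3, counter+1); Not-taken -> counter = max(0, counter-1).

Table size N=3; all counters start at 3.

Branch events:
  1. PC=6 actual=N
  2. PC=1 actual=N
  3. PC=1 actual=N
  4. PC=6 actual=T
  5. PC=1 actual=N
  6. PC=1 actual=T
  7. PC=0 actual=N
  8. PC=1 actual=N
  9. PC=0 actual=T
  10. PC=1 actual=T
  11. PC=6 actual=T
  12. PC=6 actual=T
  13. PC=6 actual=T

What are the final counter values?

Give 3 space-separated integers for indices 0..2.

Ev 1: PC=6 idx=0 pred=T actual=N -> ctr[0]=2
Ev 2: PC=1 idx=1 pred=T actual=N -> ctr[1]=2
Ev 3: PC=1 idx=1 pred=T actual=N -> ctr[1]=1
Ev 4: PC=6 idx=0 pred=T actual=T -> ctr[0]=3
Ev 5: PC=1 idx=1 pred=N actual=N -> ctr[1]=0
Ev 6: PC=1 idx=1 pred=N actual=T -> ctr[1]=1
Ev 7: PC=0 idx=0 pred=T actual=N -> ctr[0]=2
Ev 8: PC=1 idx=1 pred=N actual=N -> ctr[1]=0
Ev 9: PC=0 idx=0 pred=T actual=T -> ctr[0]=3
Ev 10: PC=1 idx=1 pred=N actual=T -> ctr[1]=1
Ev 11: PC=6 idx=0 pred=T actual=T -> ctr[0]=3
Ev 12: PC=6 idx=0 pred=T actual=T -> ctr[0]=3
Ev 13: PC=6 idx=0 pred=T actual=T -> ctr[0]=3

Answer: 3 1 3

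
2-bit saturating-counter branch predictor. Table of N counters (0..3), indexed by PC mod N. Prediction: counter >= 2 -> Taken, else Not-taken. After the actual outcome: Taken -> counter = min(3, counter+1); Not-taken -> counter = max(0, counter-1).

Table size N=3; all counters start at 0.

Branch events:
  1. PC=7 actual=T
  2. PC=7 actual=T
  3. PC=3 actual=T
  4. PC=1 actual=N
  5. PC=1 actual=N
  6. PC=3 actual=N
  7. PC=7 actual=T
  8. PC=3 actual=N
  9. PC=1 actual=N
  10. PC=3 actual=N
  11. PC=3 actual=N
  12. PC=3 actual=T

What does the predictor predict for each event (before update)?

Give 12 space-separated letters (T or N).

Answer: N N N T N N N N N N N N

Derivation:
Ev 1: PC=7 idx=1 pred=N actual=T -> ctr[1]=1
Ev 2: PC=7 idx=1 pred=N actual=T -> ctr[1]=2
Ev 3: PC=3 idx=0 pred=N actual=T -> ctr[0]=1
Ev 4: PC=1 idx=1 pred=T actual=N -> ctr[1]=1
Ev 5: PC=1 idx=1 pred=N actual=N -> ctr[1]=0
Ev 6: PC=3 idx=0 pred=N actual=N -> ctr[0]=0
Ev 7: PC=7 idx=1 pred=N actual=T -> ctr[1]=1
Ev 8: PC=3 idx=0 pred=N actual=N -> ctr[0]=0
Ev 9: PC=1 idx=1 pred=N actual=N -> ctr[1]=0
Ev 10: PC=3 idx=0 pred=N actual=N -> ctr[0]=0
Ev 11: PC=3 idx=0 pred=N actual=N -> ctr[0]=0
Ev 12: PC=3 idx=0 pred=N actual=T -> ctr[0]=1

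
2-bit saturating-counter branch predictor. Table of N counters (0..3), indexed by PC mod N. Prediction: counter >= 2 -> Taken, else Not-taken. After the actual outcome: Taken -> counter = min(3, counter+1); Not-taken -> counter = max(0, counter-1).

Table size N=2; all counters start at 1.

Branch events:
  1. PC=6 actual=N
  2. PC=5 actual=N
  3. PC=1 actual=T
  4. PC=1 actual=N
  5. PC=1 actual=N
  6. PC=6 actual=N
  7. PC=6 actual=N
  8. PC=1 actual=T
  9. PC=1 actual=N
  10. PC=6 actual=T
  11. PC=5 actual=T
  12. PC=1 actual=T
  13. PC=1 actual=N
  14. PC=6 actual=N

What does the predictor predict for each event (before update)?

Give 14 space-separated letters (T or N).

Answer: N N N N N N N N N N N N T N

Derivation:
Ev 1: PC=6 idx=0 pred=N actual=N -> ctr[0]=0
Ev 2: PC=5 idx=1 pred=N actual=N -> ctr[1]=0
Ev 3: PC=1 idx=1 pred=N actual=T -> ctr[1]=1
Ev 4: PC=1 idx=1 pred=N actual=N -> ctr[1]=0
Ev 5: PC=1 idx=1 pred=N actual=N -> ctr[1]=0
Ev 6: PC=6 idx=0 pred=N actual=N -> ctr[0]=0
Ev 7: PC=6 idx=0 pred=N actual=N -> ctr[0]=0
Ev 8: PC=1 idx=1 pred=N actual=T -> ctr[1]=1
Ev 9: PC=1 idx=1 pred=N actual=N -> ctr[1]=0
Ev 10: PC=6 idx=0 pred=N actual=T -> ctr[0]=1
Ev 11: PC=5 idx=1 pred=N actual=T -> ctr[1]=1
Ev 12: PC=1 idx=1 pred=N actual=T -> ctr[1]=2
Ev 13: PC=1 idx=1 pred=T actual=N -> ctr[1]=1
Ev 14: PC=6 idx=0 pred=N actual=N -> ctr[0]=0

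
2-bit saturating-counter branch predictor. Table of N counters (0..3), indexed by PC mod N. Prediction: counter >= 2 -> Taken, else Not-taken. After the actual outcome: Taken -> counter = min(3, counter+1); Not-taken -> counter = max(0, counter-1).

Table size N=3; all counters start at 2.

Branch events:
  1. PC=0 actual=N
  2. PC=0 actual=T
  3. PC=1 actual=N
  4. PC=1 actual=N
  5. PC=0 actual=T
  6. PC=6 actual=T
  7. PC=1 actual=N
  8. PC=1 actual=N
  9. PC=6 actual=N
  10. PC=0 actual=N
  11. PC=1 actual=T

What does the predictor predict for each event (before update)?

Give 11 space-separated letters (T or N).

Answer: T N T N T T N N T T N

Derivation:
Ev 1: PC=0 idx=0 pred=T actual=N -> ctr[0]=1
Ev 2: PC=0 idx=0 pred=N actual=T -> ctr[0]=2
Ev 3: PC=1 idx=1 pred=T actual=N -> ctr[1]=1
Ev 4: PC=1 idx=1 pred=N actual=N -> ctr[1]=0
Ev 5: PC=0 idx=0 pred=T actual=T -> ctr[0]=3
Ev 6: PC=6 idx=0 pred=T actual=T -> ctr[0]=3
Ev 7: PC=1 idx=1 pred=N actual=N -> ctr[1]=0
Ev 8: PC=1 idx=1 pred=N actual=N -> ctr[1]=0
Ev 9: PC=6 idx=0 pred=T actual=N -> ctr[0]=2
Ev 10: PC=0 idx=0 pred=T actual=N -> ctr[0]=1
Ev 11: PC=1 idx=1 pred=N actual=T -> ctr[1]=1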